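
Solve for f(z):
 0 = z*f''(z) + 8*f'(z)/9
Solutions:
 f(z) = C1 + C2*z^(1/9)


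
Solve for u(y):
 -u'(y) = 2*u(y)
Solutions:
 u(y) = C1*exp(-2*y)


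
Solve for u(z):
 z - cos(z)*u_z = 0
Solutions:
 u(z) = C1 + Integral(z/cos(z), z)


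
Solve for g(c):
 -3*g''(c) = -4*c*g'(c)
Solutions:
 g(c) = C1 + C2*erfi(sqrt(6)*c/3)


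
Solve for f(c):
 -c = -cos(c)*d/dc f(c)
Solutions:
 f(c) = C1 + Integral(c/cos(c), c)


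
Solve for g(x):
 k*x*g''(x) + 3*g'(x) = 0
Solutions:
 g(x) = C1 + x^(((re(k) - 3)*re(k) + im(k)^2)/(re(k)^2 + im(k)^2))*(C2*sin(3*log(x)*Abs(im(k))/(re(k)^2 + im(k)^2)) + C3*cos(3*log(x)*im(k)/(re(k)^2 + im(k)^2)))


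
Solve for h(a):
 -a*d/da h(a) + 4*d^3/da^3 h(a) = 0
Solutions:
 h(a) = C1 + Integral(C2*airyai(2^(1/3)*a/2) + C3*airybi(2^(1/3)*a/2), a)


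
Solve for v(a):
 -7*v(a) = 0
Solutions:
 v(a) = 0


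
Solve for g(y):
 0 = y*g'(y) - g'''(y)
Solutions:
 g(y) = C1 + Integral(C2*airyai(y) + C3*airybi(y), y)


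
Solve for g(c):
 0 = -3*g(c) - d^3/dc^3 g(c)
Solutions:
 g(c) = C3*exp(-3^(1/3)*c) + (C1*sin(3^(5/6)*c/2) + C2*cos(3^(5/6)*c/2))*exp(3^(1/3)*c/2)


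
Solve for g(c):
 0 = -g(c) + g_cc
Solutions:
 g(c) = C1*exp(-c) + C2*exp(c)


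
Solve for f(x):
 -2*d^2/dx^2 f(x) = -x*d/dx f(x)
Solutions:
 f(x) = C1 + C2*erfi(x/2)


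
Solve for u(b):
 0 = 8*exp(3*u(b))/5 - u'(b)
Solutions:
 u(b) = log(-1/(C1 + 24*b))/3 + log(5)/3
 u(b) = log(5^(1/3)*(-1/(C1 + 8*b))^(1/3)*(-3^(2/3) - 3*3^(1/6)*I)/6)
 u(b) = log(5^(1/3)*(-1/(C1 + 8*b))^(1/3)*(-3^(2/3) + 3*3^(1/6)*I)/6)


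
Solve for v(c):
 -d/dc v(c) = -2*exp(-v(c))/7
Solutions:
 v(c) = log(C1 + 2*c/7)


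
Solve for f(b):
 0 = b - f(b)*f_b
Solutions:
 f(b) = -sqrt(C1 + b^2)
 f(b) = sqrt(C1 + b^2)


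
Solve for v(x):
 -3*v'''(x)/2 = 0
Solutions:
 v(x) = C1 + C2*x + C3*x^2


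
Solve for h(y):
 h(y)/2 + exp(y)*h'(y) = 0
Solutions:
 h(y) = C1*exp(exp(-y)/2)


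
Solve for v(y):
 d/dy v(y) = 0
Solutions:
 v(y) = C1


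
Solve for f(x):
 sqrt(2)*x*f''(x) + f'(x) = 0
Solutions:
 f(x) = C1 + C2*x^(1 - sqrt(2)/2)


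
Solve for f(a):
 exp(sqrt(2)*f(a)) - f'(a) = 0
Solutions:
 f(a) = sqrt(2)*(2*log(-1/(C1 + a)) - log(2))/4


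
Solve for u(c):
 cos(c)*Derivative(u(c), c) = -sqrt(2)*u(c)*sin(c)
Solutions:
 u(c) = C1*cos(c)^(sqrt(2))


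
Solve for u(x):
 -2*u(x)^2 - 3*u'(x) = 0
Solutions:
 u(x) = 3/(C1 + 2*x)


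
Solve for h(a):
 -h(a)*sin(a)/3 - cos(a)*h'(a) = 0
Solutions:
 h(a) = C1*cos(a)^(1/3)


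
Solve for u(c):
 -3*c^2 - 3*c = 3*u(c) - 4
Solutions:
 u(c) = -c^2 - c + 4/3


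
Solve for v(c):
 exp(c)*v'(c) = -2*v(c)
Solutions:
 v(c) = C1*exp(2*exp(-c))


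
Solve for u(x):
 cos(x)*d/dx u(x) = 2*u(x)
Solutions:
 u(x) = C1*(sin(x) + 1)/(sin(x) - 1)


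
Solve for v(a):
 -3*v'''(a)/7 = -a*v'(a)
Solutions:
 v(a) = C1 + Integral(C2*airyai(3^(2/3)*7^(1/3)*a/3) + C3*airybi(3^(2/3)*7^(1/3)*a/3), a)


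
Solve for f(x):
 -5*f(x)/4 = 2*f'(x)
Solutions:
 f(x) = C1*exp(-5*x/8)


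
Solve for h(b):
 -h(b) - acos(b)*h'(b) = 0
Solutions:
 h(b) = C1*exp(-Integral(1/acos(b), b))


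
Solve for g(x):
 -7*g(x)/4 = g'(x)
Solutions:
 g(x) = C1*exp(-7*x/4)


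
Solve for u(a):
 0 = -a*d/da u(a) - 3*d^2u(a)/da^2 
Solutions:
 u(a) = C1 + C2*erf(sqrt(6)*a/6)


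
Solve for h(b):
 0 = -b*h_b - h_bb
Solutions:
 h(b) = C1 + C2*erf(sqrt(2)*b/2)


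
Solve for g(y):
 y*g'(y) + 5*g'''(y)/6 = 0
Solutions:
 g(y) = C1 + Integral(C2*airyai(-5^(2/3)*6^(1/3)*y/5) + C3*airybi(-5^(2/3)*6^(1/3)*y/5), y)


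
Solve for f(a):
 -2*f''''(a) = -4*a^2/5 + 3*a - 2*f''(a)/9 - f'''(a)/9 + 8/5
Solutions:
 f(a) = C1 + C2*a + C3*exp(a*(1 - sqrt(145))/36) + C4*exp(a*(1 + sqrt(145))/36) - 3*a^4/10 + 57*a^3/20 - 1323*a^2/40


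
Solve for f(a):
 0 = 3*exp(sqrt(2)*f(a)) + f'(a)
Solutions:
 f(a) = sqrt(2)*(2*log(1/(C1 + 3*a)) - log(2))/4


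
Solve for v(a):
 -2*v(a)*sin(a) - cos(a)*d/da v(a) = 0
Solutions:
 v(a) = C1*cos(a)^2


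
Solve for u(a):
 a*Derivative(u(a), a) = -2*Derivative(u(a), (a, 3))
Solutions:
 u(a) = C1 + Integral(C2*airyai(-2^(2/3)*a/2) + C3*airybi(-2^(2/3)*a/2), a)


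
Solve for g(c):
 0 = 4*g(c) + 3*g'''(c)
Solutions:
 g(c) = C3*exp(-6^(2/3)*c/3) + (C1*sin(2^(2/3)*3^(1/6)*c/2) + C2*cos(2^(2/3)*3^(1/6)*c/2))*exp(6^(2/3)*c/6)


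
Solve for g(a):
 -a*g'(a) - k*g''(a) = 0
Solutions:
 g(a) = C1 + C2*sqrt(k)*erf(sqrt(2)*a*sqrt(1/k)/2)


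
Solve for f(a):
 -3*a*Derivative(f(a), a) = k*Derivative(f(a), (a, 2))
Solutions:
 f(a) = C1 + C2*sqrt(k)*erf(sqrt(6)*a*sqrt(1/k)/2)


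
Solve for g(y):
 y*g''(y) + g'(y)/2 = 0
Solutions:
 g(y) = C1 + C2*sqrt(y)


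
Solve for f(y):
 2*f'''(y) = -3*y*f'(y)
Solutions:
 f(y) = C1 + Integral(C2*airyai(-2^(2/3)*3^(1/3)*y/2) + C3*airybi(-2^(2/3)*3^(1/3)*y/2), y)


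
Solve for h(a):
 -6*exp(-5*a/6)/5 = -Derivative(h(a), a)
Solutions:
 h(a) = C1 - 36*exp(-5*a/6)/25


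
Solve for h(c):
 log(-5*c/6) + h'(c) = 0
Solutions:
 h(c) = C1 - c*log(-c) + c*(-log(5) + 1 + log(6))


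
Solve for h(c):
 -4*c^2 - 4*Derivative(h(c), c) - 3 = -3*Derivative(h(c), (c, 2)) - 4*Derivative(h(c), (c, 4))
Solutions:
 h(c) = C1 + C2*exp(c*(-(4 + sqrt(17))^(1/3) + (4 + sqrt(17))^(-1/3))/4)*sin(sqrt(3)*c*((4 + sqrt(17))^(-1/3) + (4 + sqrt(17))^(1/3))/4) + C3*exp(c*(-(4 + sqrt(17))^(1/3) + (4 + sqrt(17))^(-1/3))/4)*cos(sqrt(3)*c*((4 + sqrt(17))^(-1/3) + (4 + sqrt(17))^(1/3))/4) + C4*exp(-c*(-(4 + sqrt(17))^(1/3) + (4 + sqrt(17))^(-1/3))/2) - c^3/3 - 3*c^2/4 - 15*c/8


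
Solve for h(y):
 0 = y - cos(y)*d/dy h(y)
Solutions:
 h(y) = C1 + Integral(y/cos(y), y)


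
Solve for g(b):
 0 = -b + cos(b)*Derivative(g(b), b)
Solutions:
 g(b) = C1 + Integral(b/cos(b), b)


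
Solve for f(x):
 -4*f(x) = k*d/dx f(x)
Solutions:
 f(x) = C1*exp(-4*x/k)


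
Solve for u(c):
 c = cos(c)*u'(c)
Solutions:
 u(c) = C1 + Integral(c/cos(c), c)


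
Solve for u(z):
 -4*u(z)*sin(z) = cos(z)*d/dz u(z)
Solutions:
 u(z) = C1*cos(z)^4


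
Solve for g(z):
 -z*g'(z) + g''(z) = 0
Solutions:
 g(z) = C1 + C2*erfi(sqrt(2)*z/2)


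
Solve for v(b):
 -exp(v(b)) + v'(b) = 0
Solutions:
 v(b) = log(-1/(C1 + b))


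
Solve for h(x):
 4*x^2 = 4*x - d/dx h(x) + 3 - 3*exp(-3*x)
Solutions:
 h(x) = C1 - 4*x^3/3 + 2*x^2 + 3*x + exp(-3*x)


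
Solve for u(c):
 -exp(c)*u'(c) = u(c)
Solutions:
 u(c) = C1*exp(exp(-c))


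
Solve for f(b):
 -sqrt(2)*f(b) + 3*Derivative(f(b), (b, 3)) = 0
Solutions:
 f(b) = C3*exp(2^(1/6)*3^(2/3)*b/3) + (C1*sin(6^(1/6)*b/2) + C2*cos(6^(1/6)*b/2))*exp(-2^(1/6)*3^(2/3)*b/6)


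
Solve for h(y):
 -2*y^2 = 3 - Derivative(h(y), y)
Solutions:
 h(y) = C1 + 2*y^3/3 + 3*y


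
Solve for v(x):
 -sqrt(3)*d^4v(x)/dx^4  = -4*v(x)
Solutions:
 v(x) = C1*exp(-sqrt(2)*3^(7/8)*x/3) + C2*exp(sqrt(2)*3^(7/8)*x/3) + C3*sin(sqrt(2)*3^(7/8)*x/3) + C4*cos(sqrt(2)*3^(7/8)*x/3)


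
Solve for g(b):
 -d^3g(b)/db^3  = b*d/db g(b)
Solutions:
 g(b) = C1 + Integral(C2*airyai(-b) + C3*airybi(-b), b)


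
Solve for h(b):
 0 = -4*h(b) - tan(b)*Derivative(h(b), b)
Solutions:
 h(b) = C1/sin(b)^4


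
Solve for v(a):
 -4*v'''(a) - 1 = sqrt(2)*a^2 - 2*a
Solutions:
 v(a) = C1 + C2*a + C3*a^2 - sqrt(2)*a^5/240 + a^4/48 - a^3/24


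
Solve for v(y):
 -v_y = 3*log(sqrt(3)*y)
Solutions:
 v(y) = C1 - 3*y*log(y) - 3*y*log(3)/2 + 3*y


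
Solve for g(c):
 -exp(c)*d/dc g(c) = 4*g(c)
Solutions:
 g(c) = C1*exp(4*exp(-c))


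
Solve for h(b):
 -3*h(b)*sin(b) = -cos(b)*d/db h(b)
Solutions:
 h(b) = C1/cos(b)^3


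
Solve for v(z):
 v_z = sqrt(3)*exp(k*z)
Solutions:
 v(z) = C1 + sqrt(3)*exp(k*z)/k


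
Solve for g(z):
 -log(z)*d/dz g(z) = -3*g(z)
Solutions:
 g(z) = C1*exp(3*li(z))


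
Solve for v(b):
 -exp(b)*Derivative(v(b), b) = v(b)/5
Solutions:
 v(b) = C1*exp(exp(-b)/5)


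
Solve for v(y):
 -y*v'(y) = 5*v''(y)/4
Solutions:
 v(y) = C1 + C2*erf(sqrt(10)*y/5)


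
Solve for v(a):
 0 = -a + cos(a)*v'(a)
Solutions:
 v(a) = C1 + Integral(a/cos(a), a)


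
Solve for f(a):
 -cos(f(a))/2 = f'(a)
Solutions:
 f(a) = pi - asin((C1 + exp(a))/(C1 - exp(a)))
 f(a) = asin((C1 + exp(a))/(C1 - exp(a)))


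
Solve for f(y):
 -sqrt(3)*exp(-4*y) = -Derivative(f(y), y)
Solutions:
 f(y) = C1 - sqrt(3)*exp(-4*y)/4


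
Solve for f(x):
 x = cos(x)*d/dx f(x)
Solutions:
 f(x) = C1 + Integral(x/cos(x), x)


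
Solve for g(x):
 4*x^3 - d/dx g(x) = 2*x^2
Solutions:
 g(x) = C1 + x^4 - 2*x^3/3


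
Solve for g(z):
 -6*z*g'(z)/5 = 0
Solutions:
 g(z) = C1


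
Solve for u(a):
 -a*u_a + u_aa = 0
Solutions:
 u(a) = C1 + C2*erfi(sqrt(2)*a/2)


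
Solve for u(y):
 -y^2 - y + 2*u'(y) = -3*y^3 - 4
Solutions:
 u(y) = C1 - 3*y^4/8 + y^3/6 + y^2/4 - 2*y


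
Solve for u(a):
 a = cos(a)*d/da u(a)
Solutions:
 u(a) = C1 + Integral(a/cos(a), a)


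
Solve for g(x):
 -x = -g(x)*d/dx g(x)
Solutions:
 g(x) = -sqrt(C1 + x^2)
 g(x) = sqrt(C1 + x^2)


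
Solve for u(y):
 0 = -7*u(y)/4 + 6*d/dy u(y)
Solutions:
 u(y) = C1*exp(7*y/24)


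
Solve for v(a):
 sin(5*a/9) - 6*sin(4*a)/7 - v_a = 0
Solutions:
 v(a) = C1 - 9*cos(5*a/9)/5 + 3*cos(4*a)/14


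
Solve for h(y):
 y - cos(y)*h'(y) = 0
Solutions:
 h(y) = C1 + Integral(y/cos(y), y)


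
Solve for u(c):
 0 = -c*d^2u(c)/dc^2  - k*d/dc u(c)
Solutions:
 u(c) = C1 + c^(1 - re(k))*(C2*sin(log(c)*Abs(im(k))) + C3*cos(log(c)*im(k)))


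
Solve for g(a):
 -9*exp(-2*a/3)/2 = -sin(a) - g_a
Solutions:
 g(a) = C1 + cos(a) - 27*exp(-2*a/3)/4


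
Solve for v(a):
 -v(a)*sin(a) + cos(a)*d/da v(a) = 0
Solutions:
 v(a) = C1/cos(a)


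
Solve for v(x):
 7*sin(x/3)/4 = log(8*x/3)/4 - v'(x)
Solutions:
 v(x) = C1 + x*log(x)/4 - x*log(3) - x/4 + 3*x*log(6)/4 + 21*cos(x/3)/4


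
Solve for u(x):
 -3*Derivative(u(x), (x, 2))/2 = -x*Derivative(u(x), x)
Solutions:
 u(x) = C1 + C2*erfi(sqrt(3)*x/3)


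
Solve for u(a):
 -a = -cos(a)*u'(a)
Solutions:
 u(a) = C1 + Integral(a/cos(a), a)


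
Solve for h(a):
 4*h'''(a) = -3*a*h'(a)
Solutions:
 h(a) = C1 + Integral(C2*airyai(-6^(1/3)*a/2) + C3*airybi(-6^(1/3)*a/2), a)


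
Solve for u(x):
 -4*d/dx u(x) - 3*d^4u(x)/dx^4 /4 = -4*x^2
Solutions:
 u(x) = C1 + C4*exp(-2*2^(1/3)*3^(2/3)*x/3) + x^3/3 + (C2*sin(2^(1/3)*3^(1/6)*x) + C3*cos(2^(1/3)*3^(1/6)*x))*exp(2^(1/3)*3^(2/3)*x/3)


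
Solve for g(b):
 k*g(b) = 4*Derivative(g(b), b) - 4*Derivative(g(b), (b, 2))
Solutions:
 g(b) = C1*exp(b*(1 - sqrt(1 - k))/2) + C2*exp(b*(sqrt(1 - k) + 1)/2)


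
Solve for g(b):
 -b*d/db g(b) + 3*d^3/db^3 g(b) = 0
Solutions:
 g(b) = C1 + Integral(C2*airyai(3^(2/3)*b/3) + C3*airybi(3^(2/3)*b/3), b)


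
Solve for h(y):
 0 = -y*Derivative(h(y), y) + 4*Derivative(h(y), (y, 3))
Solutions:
 h(y) = C1 + Integral(C2*airyai(2^(1/3)*y/2) + C3*airybi(2^(1/3)*y/2), y)


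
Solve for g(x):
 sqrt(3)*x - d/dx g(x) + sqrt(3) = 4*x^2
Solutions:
 g(x) = C1 - 4*x^3/3 + sqrt(3)*x^2/2 + sqrt(3)*x


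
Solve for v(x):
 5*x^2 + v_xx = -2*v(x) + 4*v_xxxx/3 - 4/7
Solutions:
 v(x) = C1*exp(-sqrt(2)*x*sqrt(3 + sqrt(105))/4) + C2*exp(sqrt(2)*x*sqrt(3 + sqrt(105))/4) + C3*sin(sqrt(2)*x*sqrt(-3 + sqrt(105))/4) + C4*cos(sqrt(2)*x*sqrt(-3 + sqrt(105))/4) - 5*x^2/2 + 31/14


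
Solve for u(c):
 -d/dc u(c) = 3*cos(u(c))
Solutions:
 u(c) = pi - asin((C1 + exp(6*c))/(C1 - exp(6*c)))
 u(c) = asin((C1 + exp(6*c))/(C1 - exp(6*c)))


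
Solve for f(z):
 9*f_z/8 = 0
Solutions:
 f(z) = C1


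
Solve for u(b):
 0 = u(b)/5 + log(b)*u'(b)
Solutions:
 u(b) = C1*exp(-li(b)/5)


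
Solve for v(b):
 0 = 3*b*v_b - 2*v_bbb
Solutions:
 v(b) = C1 + Integral(C2*airyai(2^(2/3)*3^(1/3)*b/2) + C3*airybi(2^(2/3)*3^(1/3)*b/2), b)


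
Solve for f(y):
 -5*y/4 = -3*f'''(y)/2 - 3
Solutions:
 f(y) = C1 + C2*y + C3*y^2 + 5*y^4/144 - y^3/3


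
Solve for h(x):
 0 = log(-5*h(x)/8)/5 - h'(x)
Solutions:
 -5*Integral(1/(log(-_y) - 3*log(2) + log(5)), (_y, h(x))) = C1 - x


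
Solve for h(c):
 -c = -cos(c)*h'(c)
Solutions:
 h(c) = C1 + Integral(c/cos(c), c)


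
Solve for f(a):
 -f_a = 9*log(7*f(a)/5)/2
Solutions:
 -2*Integral(1/(-log(_y) - log(7) + log(5)), (_y, f(a)))/9 = C1 - a


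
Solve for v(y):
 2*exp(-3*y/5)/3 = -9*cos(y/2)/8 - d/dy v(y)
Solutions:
 v(y) = C1 - 9*sin(y/2)/4 + 10*exp(-3*y/5)/9


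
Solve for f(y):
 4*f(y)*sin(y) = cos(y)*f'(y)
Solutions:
 f(y) = C1/cos(y)^4


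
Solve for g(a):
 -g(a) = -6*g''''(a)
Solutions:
 g(a) = C1*exp(-6^(3/4)*a/6) + C2*exp(6^(3/4)*a/6) + C3*sin(6^(3/4)*a/6) + C4*cos(6^(3/4)*a/6)


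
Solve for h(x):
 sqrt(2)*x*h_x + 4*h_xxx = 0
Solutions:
 h(x) = C1 + Integral(C2*airyai(-sqrt(2)*x/2) + C3*airybi(-sqrt(2)*x/2), x)


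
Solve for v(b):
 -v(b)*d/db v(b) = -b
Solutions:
 v(b) = -sqrt(C1 + b^2)
 v(b) = sqrt(C1 + b^2)


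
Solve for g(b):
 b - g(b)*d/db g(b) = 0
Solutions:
 g(b) = -sqrt(C1 + b^2)
 g(b) = sqrt(C1 + b^2)


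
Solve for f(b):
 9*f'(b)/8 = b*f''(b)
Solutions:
 f(b) = C1 + C2*b^(17/8)


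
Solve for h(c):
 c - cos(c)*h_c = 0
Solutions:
 h(c) = C1 + Integral(c/cos(c), c)


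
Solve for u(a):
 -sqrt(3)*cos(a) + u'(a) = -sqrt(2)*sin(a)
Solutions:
 u(a) = C1 + sqrt(3)*sin(a) + sqrt(2)*cos(a)


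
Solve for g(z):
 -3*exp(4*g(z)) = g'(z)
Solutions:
 g(z) = log(-I*(1/(C1 + 12*z))^(1/4))
 g(z) = log(I*(1/(C1 + 12*z))^(1/4))
 g(z) = log(-(1/(C1 + 12*z))^(1/4))
 g(z) = log(1/(C1 + 12*z))/4


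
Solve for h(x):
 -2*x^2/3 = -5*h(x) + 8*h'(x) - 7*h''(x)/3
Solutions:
 h(x) = C1*exp(x*(12 - sqrt(39))/7) + C2*exp(x*(sqrt(39) + 12)/7) + 2*x^2/15 + 32*x/75 + 628/1125


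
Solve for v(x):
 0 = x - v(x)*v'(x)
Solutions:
 v(x) = -sqrt(C1 + x^2)
 v(x) = sqrt(C1 + x^2)


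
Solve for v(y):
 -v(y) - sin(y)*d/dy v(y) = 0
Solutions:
 v(y) = C1*sqrt(cos(y) + 1)/sqrt(cos(y) - 1)


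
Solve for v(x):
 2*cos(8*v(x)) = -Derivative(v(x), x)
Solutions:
 v(x) = -asin((C1 + exp(32*x))/(C1 - exp(32*x)))/8 + pi/8
 v(x) = asin((C1 + exp(32*x))/(C1 - exp(32*x)))/8


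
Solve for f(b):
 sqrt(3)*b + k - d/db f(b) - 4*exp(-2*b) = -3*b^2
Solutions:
 f(b) = C1 + b^3 + sqrt(3)*b^2/2 + b*k + 2*exp(-2*b)


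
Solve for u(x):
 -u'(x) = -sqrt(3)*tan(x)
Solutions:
 u(x) = C1 - sqrt(3)*log(cos(x))


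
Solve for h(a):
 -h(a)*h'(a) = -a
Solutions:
 h(a) = -sqrt(C1 + a^2)
 h(a) = sqrt(C1 + a^2)


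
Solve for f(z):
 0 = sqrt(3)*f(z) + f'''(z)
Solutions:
 f(z) = C3*exp(-3^(1/6)*z) + (C1*sin(3^(2/3)*z/2) + C2*cos(3^(2/3)*z/2))*exp(3^(1/6)*z/2)


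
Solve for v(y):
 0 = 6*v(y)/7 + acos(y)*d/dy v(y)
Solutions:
 v(y) = C1*exp(-6*Integral(1/acos(y), y)/7)


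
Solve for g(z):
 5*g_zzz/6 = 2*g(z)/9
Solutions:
 g(z) = C3*exp(30^(2/3)*z/15) + (C1*sin(10^(2/3)*3^(1/6)*z/10) + C2*cos(10^(2/3)*3^(1/6)*z/10))*exp(-30^(2/3)*z/30)


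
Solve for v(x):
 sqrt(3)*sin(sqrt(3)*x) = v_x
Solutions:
 v(x) = C1 - cos(sqrt(3)*x)


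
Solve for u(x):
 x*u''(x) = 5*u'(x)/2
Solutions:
 u(x) = C1 + C2*x^(7/2)


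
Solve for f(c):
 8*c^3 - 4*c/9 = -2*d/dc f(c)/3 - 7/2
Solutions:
 f(c) = C1 - 3*c^4 + c^2/3 - 21*c/4


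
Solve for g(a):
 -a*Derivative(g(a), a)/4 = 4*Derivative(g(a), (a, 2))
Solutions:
 g(a) = C1 + C2*erf(sqrt(2)*a/8)


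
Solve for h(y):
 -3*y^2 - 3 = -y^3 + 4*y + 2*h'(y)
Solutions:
 h(y) = C1 + y^4/8 - y^3/2 - y^2 - 3*y/2


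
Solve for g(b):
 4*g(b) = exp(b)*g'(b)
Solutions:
 g(b) = C1*exp(-4*exp(-b))


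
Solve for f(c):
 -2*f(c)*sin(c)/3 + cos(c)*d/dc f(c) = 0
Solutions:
 f(c) = C1/cos(c)^(2/3)


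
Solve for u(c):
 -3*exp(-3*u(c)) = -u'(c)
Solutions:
 u(c) = log(C1 + 9*c)/3
 u(c) = log((-3^(1/3) - 3^(5/6)*I)*(C1 + 3*c)^(1/3)/2)
 u(c) = log((-3^(1/3) + 3^(5/6)*I)*(C1 + 3*c)^(1/3)/2)


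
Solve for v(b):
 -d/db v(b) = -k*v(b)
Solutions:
 v(b) = C1*exp(b*k)


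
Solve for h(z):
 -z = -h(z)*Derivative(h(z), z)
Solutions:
 h(z) = -sqrt(C1 + z^2)
 h(z) = sqrt(C1 + z^2)


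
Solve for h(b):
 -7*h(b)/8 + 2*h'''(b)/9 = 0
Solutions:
 h(b) = C3*exp(2^(2/3)*63^(1/3)*b/4) + (C1*sin(3*2^(2/3)*3^(1/6)*7^(1/3)*b/8) + C2*cos(3*2^(2/3)*3^(1/6)*7^(1/3)*b/8))*exp(-2^(2/3)*63^(1/3)*b/8)


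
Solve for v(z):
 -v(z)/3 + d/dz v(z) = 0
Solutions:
 v(z) = C1*exp(z/3)


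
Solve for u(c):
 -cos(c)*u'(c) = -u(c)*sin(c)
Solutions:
 u(c) = C1/cos(c)


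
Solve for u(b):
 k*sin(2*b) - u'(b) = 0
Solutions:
 u(b) = C1 - k*cos(2*b)/2


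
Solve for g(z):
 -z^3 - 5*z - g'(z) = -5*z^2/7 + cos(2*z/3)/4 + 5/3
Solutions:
 g(z) = C1 - z^4/4 + 5*z^3/21 - 5*z^2/2 - 5*z/3 - 3*sin(2*z/3)/8


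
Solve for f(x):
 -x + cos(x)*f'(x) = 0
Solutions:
 f(x) = C1 + Integral(x/cos(x), x)


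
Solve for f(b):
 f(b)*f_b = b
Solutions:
 f(b) = -sqrt(C1 + b^2)
 f(b) = sqrt(C1 + b^2)


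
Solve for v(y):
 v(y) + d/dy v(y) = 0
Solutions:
 v(y) = C1*exp(-y)


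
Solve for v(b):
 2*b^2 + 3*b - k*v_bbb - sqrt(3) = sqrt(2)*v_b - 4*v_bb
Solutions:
 v(b) = C1 + C2*exp(b*(2 - sqrt(-sqrt(2)*k + 4))/k) + C3*exp(b*(sqrt(-sqrt(2)*k + 4) + 2)/k) + sqrt(2)*b^3/3 + 3*sqrt(2)*b^2/4 + 4*b^2 - 2*b*k - sqrt(6)*b/2 + 6*b + 16*sqrt(2)*b


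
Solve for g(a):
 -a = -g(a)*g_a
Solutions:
 g(a) = -sqrt(C1 + a^2)
 g(a) = sqrt(C1 + a^2)


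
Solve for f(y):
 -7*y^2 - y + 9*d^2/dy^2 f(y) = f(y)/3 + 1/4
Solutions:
 f(y) = C1*exp(-sqrt(3)*y/9) + C2*exp(sqrt(3)*y/9) - 21*y^2 - 3*y - 4539/4


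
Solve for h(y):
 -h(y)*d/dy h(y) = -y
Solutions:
 h(y) = -sqrt(C1 + y^2)
 h(y) = sqrt(C1 + y^2)


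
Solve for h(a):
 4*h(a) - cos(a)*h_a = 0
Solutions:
 h(a) = C1*(sin(a)^2 + 2*sin(a) + 1)/(sin(a)^2 - 2*sin(a) + 1)


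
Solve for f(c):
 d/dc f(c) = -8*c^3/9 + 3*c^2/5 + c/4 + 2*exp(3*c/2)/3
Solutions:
 f(c) = C1 - 2*c^4/9 + c^3/5 + c^2/8 + 4*exp(3*c/2)/9


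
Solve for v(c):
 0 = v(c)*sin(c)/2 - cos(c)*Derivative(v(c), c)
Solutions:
 v(c) = C1/sqrt(cos(c))


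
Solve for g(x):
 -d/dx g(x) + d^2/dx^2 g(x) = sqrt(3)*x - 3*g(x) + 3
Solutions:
 g(x) = sqrt(3)*x/3 + (C1*sin(sqrt(11)*x/2) + C2*cos(sqrt(11)*x/2))*exp(x/2) + sqrt(3)/9 + 1


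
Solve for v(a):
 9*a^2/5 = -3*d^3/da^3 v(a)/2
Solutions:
 v(a) = C1 + C2*a + C3*a^2 - a^5/50


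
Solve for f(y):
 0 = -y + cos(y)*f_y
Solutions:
 f(y) = C1 + Integral(y/cos(y), y)


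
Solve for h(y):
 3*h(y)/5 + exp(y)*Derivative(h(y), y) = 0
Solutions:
 h(y) = C1*exp(3*exp(-y)/5)


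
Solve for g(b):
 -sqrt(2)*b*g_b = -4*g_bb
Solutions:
 g(b) = C1 + C2*erfi(2^(3/4)*b/4)


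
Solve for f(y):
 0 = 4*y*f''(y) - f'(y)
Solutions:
 f(y) = C1 + C2*y^(5/4)


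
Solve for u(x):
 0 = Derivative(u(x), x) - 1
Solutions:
 u(x) = C1 + x


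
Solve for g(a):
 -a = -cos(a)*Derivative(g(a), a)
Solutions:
 g(a) = C1 + Integral(a/cos(a), a)


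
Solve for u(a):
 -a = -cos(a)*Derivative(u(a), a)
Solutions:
 u(a) = C1 + Integral(a/cos(a), a)


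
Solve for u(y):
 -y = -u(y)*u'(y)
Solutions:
 u(y) = -sqrt(C1 + y^2)
 u(y) = sqrt(C1 + y^2)


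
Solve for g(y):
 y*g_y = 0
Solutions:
 g(y) = C1


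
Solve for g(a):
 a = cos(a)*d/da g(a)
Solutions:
 g(a) = C1 + Integral(a/cos(a), a)


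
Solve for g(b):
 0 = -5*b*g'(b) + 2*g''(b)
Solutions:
 g(b) = C1 + C2*erfi(sqrt(5)*b/2)


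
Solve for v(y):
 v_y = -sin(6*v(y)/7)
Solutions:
 y + 7*log(cos(6*v(y)/7) - 1)/12 - 7*log(cos(6*v(y)/7) + 1)/12 = C1


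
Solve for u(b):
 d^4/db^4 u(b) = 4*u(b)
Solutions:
 u(b) = C1*exp(-sqrt(2)*b) + C2*exp(sqrt(2)*b) + C3*sin(sqrt(2)*b) + C4*cos(sqrt(2)*b)


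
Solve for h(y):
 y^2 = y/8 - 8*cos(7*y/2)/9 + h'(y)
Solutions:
 h(y) = C1 + y^3/3 - y^2/16 + 16*sin(7*y/2)/63


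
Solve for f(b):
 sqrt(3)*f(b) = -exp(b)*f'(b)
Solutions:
 f(b) = C1*exp(sqrt(3)*exp(-b))


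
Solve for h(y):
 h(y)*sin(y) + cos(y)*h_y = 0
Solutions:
 h(y) = C1*cos(y)


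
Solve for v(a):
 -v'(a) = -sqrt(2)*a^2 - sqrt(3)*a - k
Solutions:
 v(a) = C1 + sqrt(2)*a^3/3 + sqrt(3)*a^2/2 + a*k


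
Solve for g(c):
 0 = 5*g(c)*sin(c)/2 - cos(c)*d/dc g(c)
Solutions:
 g(c) = C1/cos(c)^(5/2)


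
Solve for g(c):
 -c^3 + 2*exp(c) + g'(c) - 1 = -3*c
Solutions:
 g(c) = C1 + c^4/4 - 3*c^2/2 + c - 2*exp(c)


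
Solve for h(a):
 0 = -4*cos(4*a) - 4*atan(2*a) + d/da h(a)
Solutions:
 h(a) = C1 + 4*a*atan(2*a) - log(4*a^2 + 1) + sin(4*a)


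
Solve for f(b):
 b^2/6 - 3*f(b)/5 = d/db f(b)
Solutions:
 f(b) = C1*exp(-3*b/5) + 5*b^2/18 - 25*b/27 + 125/81


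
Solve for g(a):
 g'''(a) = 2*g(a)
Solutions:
 g(a) = C3*exp(2^(1/3)*a) + (C1*sin(2^(1/3)*sqrt(3)*a/2) + C2*cos(2^(1/3)*sqrt(3)*a/2))*exp(-2^(1/3)*a/2)


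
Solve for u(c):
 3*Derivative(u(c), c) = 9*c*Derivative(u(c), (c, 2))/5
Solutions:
 u(c) = C1 + C2*c^(8/3)


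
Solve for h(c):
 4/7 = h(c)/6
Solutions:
 h(c) = 24/7


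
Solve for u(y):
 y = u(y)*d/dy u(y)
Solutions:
 u(y) = -sqrt(C1 + y^2)
 u(y) = sqrt(C1 + y^2)


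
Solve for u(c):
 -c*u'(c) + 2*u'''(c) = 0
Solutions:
 u(c) = C1 + Integral(C2*airyai(2^(2/3)*c/2) + C3*airybi(2^(2/3)*c/2), c)


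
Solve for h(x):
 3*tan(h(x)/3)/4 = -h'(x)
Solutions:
 h(x) = -3*asin(C1*exp(-x/4)) + 3*pi
 h(x) = 3*asin(C1*exp(-x/4))


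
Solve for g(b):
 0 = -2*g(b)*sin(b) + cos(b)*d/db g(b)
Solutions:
 g(b) = C1/cos(b)^2


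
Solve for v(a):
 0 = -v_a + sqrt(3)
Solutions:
 v(a) = C1 + sqrt(3)*a


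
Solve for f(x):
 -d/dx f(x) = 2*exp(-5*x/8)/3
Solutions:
 f(x) = C1 + 16*exp(-5*x/8)/15


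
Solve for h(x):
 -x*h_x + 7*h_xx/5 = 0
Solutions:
 h(x) = C1 + C2*erfi(sqrt(70)*x/14)


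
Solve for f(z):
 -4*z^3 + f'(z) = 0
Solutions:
 f(z) = C1 + z^4


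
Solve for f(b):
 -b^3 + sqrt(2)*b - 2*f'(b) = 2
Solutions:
 f(b) = C1 - b^4/8 + sqrt(2)*b^2/4 - b


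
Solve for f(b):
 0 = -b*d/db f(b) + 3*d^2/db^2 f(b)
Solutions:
 f(b) = C1 + C2*erfi(sqrt(6)*b/6)


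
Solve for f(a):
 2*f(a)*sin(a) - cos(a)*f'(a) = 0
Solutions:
 f(a) = C1/cos(a)^2


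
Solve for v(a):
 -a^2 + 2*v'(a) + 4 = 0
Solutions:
 v(a) = C1 + a^3/6 - 2*a


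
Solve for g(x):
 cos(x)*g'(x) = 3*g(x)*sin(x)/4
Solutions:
 g(x) = C1/cos(x)^(3/4)


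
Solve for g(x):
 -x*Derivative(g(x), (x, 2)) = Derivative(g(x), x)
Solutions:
 g(x) = C1 + C2*log(x)


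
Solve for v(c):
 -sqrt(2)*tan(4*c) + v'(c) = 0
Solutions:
 v(c) = C1 - sqrt(2)*log(cos(4*c))/4


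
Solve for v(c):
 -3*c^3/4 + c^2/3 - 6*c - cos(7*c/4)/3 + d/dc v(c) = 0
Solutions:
 v(c) = C1 + 3*c^4/16 - c^3/9 + 3*c^2 + 4*sin(7*c/4)/21


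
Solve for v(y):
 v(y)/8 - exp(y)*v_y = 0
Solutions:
 v(y) = C1*exp(-exp(-y)/8)


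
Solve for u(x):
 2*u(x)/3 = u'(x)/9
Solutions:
 u(x) = C1*exp(6*x)


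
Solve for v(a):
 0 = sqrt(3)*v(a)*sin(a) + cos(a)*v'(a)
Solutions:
 v(a) = C1*cos(a)^(sqrt(3))


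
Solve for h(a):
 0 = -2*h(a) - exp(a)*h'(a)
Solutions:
 h(a) = C1*exp(2*exp(-a))


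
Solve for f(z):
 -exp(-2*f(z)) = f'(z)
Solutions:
 f(z) = log(-sqrt(C1 - 2*z))
 f(z) = log(C1 - 2*z)/2


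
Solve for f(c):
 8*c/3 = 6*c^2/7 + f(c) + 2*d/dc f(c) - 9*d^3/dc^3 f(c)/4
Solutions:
 f(c) = C1*exp(-6^(1/3)*c*(4*6^(1/3)/(sqrt(345) + 27)^(1/3) + (sqrt(345) + 27)^(1/3))/18)*sin(2^(1/3)*3^(1/6)*c*(-3^(2/3)*(sqrt(345) + 27)^(1/3) + 12*2^(1/3)/(sqrt(345) + 27)^(1/3))/18) + C2*exp(-6^(1/3)*c*(4*6^(1/3)/(sqrt(345) + 27)^(1/3) + (sqrt(345) + 27)^(1/3))/18)*cos(2^(1/3)*3^(1/6)*c*(-3^(2/3)*(sqrt(345) + 27)^(1/3) + 12*2^(1/3)/(sqrt(345) + 27)^(1/3))/18) + C3*exp(6^(1/3)*c*(4*6^(1/3)/(sqrt(345) + 27)^(1/3) + (sqrt(345) + 27)^(1/3))/9) - 6*c^2/7 + 128*c/21 - 256/21


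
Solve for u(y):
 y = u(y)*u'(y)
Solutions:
 u(y) = -sqrt(C1 + y^2)
 u(y) = sqrt(C1 + y^2)


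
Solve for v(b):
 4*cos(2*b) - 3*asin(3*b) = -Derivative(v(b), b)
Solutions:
 v(b) = C1 + 3*b*asin(3*b) + sqrt(1 - 9*b^2) - 2*sin(2*b)


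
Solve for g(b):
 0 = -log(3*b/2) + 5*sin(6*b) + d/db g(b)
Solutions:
 g(b) = C1 + b*log(b) - b - b*log(2) + b*log(3) + 5*cos(6*b)/6


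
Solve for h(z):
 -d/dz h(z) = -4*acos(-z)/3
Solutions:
 h(z) = C1 + 4*z*acos(-z)/3 + 4*sqrt(1 - z^2)/3


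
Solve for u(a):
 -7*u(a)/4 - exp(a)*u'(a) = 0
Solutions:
 u(a) = C1*exp(7*exp(-a)/4)


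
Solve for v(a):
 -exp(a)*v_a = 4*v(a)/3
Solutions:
 v(a) = C1*exp(4*exp(-a)/3)


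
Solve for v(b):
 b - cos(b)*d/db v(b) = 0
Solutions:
 v(b) = C1 + Integral(b/cos(b), b)


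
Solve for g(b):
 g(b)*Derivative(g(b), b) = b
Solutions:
 g(b) = -sqrt(C1 + b^2)
 g(b) = sqrt(C1 + b^2)


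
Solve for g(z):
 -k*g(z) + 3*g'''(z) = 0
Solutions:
 g(z) = C1*exp(3^(2/3)*k^(1/3)*z/3) + C2*exp(k^(1/3)*z*(-3^(2/3) + 3*3^(1/6)*I)/6) + C3*exp(-k^(1/3)*z*(3^(2/3) + 3*3^(1/6)*I)/6)


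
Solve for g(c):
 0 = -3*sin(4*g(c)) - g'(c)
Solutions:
 g(c) = -acos((-C1 - exp(24*c))/(C1 - exp(24*c)))/4 + pi/2
 g(c) = acos((-C1 - exp(24*c))/(C1 - exp(24*c)))/4


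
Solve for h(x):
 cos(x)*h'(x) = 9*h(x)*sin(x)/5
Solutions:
 h(x) = C1/cos(x)^(9/5)


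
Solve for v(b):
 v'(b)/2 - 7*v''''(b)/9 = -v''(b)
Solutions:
 v(b) = C1 + C2*exp(-42^(1/3)*b*(2*42^(1/3)/(sqrt(105) + 21)^(1/3) + (sqrt(105) + 21)^(1/3))/28)*sin(14^(1/3)*3^(1/6)*b*(-3^(2/3)*(sqrt(105) + 21)^(1/3) + 6*14^(1/3)/(sqrt(105) + 21)^(1/3))/28) + C3*exp(-42^(1/3)*b*(2*42^(1/3)/(sqrt(105) + 21)^(1/3) + (sqrt(105) + 21)^(1/3))/28)*cos(14^(1/3)*3^(1/6)*b*(-3^(2/3)*(sqrt(105) + 21)^(1/3) + 6*14^(1/3)/(sqrt(105) + 21)^(1/3))/28) + C4*exp(42^(1/3)*b*(2*42^(1/3)/(sqrt(105) + 21)^(1/3) + (sqrt(105) + 21)^(1/3))/14)


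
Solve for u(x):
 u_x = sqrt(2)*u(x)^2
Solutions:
 u(x) = -1/(C1 + sqrt(2)*x)


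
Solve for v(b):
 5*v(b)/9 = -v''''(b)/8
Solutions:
 v(b) = (C1*sin(10^(1/4)*sqrt(3)*b/3) + C2*cos(10^(1/4)*sqrt(3)*b/3))*exp(-10^(1/4)*sqrt(3)*b/3) + (C3*sin(10^(1/4)*sqrt(3)*b/3) + C4*cos(10^(1/4)*sqrt(3)*b/3))*exp(10^(1/4)*sqrt(3)*b/3)


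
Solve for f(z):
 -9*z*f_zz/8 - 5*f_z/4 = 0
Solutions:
 f(z) = C1 + C2/z^(1/9)


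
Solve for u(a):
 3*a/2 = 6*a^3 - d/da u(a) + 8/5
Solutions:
 u(a) = C1 + 3*a^4/2 - 3*a^2/4 + 8*a/5


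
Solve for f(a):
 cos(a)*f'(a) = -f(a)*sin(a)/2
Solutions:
 f(a) = C1*sqrt(cos(a))


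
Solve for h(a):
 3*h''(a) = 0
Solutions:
 h(a) = C1 + C2*a


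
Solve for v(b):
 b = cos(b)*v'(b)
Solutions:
 v(b) = C1 + Integral(b/cos(b), b)


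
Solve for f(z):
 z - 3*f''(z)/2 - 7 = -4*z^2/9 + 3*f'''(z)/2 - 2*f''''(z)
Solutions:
 f(z) = C1 + C2*z + C3*exp(z*(3 - sqrt(57))/8) + C4*exp(z*(3 + sqrt(57))/8) + 2*z^4/81 + z^3/81 - 160*z^2/81


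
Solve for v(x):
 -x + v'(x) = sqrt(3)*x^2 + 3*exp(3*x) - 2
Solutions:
 v(x) = C1 + sqrt(3)*x^3/3 + x^2/2 - 2*x + exp(3*x)


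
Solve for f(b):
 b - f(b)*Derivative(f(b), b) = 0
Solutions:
 f(b) = -sqrt(C1 + b^2)
 f(b) = sqrt(C1 + b^2)


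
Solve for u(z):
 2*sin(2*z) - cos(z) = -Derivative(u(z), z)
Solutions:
 u(z) = C1 + sin(z) + cos(2*z)


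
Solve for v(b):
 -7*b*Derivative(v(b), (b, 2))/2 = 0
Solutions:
 v(b) = C1 + C2*b


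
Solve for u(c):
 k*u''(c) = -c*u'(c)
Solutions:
 u(c) = C1 + C2*sqrt(k)*erf(sqrt(2)*c*sqrt(1/k)/2)


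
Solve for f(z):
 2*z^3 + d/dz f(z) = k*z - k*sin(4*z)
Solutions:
 f(z) = C1 + k*z^2/2 + k*cos(4*z)/4 - z^4/2


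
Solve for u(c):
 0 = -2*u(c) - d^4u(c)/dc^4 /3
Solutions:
 u(c) = (C1*sin(2^(3/4)*3^(1/4)*c/2) + C2*cos(2^(3/4)*3^(1/4)*c/2))*exp(-2^(3/4)*3^(1/4)*c/2) + (C3*sin(2^(3/4)*3^(1/4)*c/2) + C4*cos(2^(3/4)*3^(1/4)*c/2))*exp(2^(3/4)*3^(1/4)*c/2)


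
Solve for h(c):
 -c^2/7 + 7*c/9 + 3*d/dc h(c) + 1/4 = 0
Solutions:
 h(c) = C1 + c^3/63 - 7*c^2/54 - c/12


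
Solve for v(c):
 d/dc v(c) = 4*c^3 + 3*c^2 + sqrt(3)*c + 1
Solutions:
 v(c) = C1 + c^4 + c^3 + sqrt(3)*c^2/2 + c


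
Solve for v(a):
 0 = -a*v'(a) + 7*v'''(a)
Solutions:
 v(a) = C1 + Integral(C2*airyai(7^(2/3)*a/7) + C3*airybi(7^(2/3)*a/7), a)


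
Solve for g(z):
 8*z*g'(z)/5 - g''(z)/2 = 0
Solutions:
 g(z) = C1 + C2*erfi(2*sqrt(10)*z/5)


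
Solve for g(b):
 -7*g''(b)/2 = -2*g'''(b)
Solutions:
 g(b) = C1 + C2*b + C3*exp(7*b/4)


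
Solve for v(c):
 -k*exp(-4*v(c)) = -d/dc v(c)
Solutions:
 v(c) = log(-I*(C1 + 4*c*k)^(1/4))
 v(c) = log(I*(C1 + 4*c*k)^(1/4))
 v(c) = log(-(C1 + 4*c*k)^(1/4))
 v(c) = log(C1 + 4*c*k)/4


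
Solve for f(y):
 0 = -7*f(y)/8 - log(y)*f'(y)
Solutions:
 f(y) = C1*exp(-7*li(y)/8)


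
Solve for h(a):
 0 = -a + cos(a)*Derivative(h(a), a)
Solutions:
 h(a) = C1 + Integral(a/cos(a), a)


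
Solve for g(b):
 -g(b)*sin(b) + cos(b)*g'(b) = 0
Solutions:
 g(b) = C1/cos(b)


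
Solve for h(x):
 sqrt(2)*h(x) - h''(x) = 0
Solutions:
 h(x) = C1*exp(-2^(1/4)*x) + C2*exp(2^(1/4)*x)


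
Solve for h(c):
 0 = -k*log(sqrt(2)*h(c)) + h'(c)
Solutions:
 Integral(1/(2*log(_y) + log(2)), (_y, h(c))) = C1 + c*k/2


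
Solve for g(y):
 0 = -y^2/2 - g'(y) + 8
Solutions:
 g(y) = C1 - y^3/6 + 8*y


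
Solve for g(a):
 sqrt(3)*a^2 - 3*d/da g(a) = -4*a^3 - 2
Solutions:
 g(a) = C1 + a^4/3 + sqrt(3)*a^3/9 + 2*a/3


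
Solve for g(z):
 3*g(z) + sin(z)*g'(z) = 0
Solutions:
 g(z) = C1*(cos(z) + 1)^(3/2)/(cos(z) - 1)^(3/2)


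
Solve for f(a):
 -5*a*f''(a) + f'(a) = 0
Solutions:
 f(a) = C1 + C2*a^(6/5)


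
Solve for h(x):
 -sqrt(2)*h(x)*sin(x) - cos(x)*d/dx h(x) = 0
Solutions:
 h(x) = C1*cos(x)^(sqrt(2))


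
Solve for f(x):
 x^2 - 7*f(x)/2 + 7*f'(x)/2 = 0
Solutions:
 f(x) = C1*exp(x) + 2*x^2/7 + 4*x/7 + 4/7


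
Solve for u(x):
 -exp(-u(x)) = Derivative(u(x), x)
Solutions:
 u(x) = log(C1 - x)


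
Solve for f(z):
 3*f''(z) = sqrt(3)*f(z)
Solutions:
 f(z) = C1*exp(-3^(3/4)*z/3) + C2*exp(3^(3/4)*z/3)


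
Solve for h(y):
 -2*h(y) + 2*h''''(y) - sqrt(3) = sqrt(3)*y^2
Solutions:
 h(y) = C1*exp(-y) + C2*exp(y) + C3*sin(y) + C4*cos(y) - sqrt(3)*y^2/2 - sqrt(3)/2


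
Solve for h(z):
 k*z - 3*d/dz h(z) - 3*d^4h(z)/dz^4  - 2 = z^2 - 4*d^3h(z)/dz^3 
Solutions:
 h(z) = C1 + C2*exp(z*(32*2^(1/3)/(27*sqrt(473) + 601)^(1/3) + 16 + 2^(2/3)*(27*sqrt(473) + 601)^(1/3))/36)*sin(2^(1/3)*sqrt(3)*z*(-2^(1/3)*(27*sqrt(473) + 601)^(1/3) + 32/(27*sqrt(473) + 601)^(1/3))/36) + C3*exp(z*(32*2^(1/3)/(27*sqrt(473) + 601)^(1/3) + 16 + 2^(2/3)*(27*sqrt(473) + 601)^(1/3))/36)*cos(2^(1/3)*sqrt(3)*z*(-2^(1/3)*(27*sqrt(473) + 601)^(1/3) + 32/(27*sqrt(473) + 601)^(1/3))/36) + C4*exp(z*(-2^(2/3)*(27*sqrt(473) + 601)^(1/3) - 32*2^(1/3)/(27*sqrt(473) + 601)^(1/3) + 8)/18) + k*z^2/6 - z^3/9 - 14*z/9


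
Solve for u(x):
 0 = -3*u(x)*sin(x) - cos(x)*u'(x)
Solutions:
 u(x) = C1*cos(x)^3


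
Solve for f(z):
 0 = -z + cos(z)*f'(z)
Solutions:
 f(z) = C1 + Integral(z/cos(z), z)


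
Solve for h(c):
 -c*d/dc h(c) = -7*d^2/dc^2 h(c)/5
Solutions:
 h(c) = C1 + C2*erfi(sqrt(70)*c/14)


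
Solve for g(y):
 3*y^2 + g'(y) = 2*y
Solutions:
 g(y) = C1 - y^3 + y^2


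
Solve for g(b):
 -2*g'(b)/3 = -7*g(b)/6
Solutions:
 g(b) = C1*exp(7*b/4)


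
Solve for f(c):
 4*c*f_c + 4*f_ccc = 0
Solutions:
 f(c) = C1 + Integral(C2*airyai(-c) + C3*airybi(-c), c)


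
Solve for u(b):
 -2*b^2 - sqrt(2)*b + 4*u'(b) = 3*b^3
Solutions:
 u(b) = C1 + 3*b^4/16 + b^3/6 + sqrt(2)*b^2/8


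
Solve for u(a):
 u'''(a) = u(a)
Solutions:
 u(a) = C3*exp(a) + (C1*sin(sqrt(3)*a/2) + C2*cos(sqrt(3)*a/2))*exp(-a/2)


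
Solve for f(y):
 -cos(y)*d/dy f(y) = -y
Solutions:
 f(y) = C1 + Integral(y/cos(y), y)


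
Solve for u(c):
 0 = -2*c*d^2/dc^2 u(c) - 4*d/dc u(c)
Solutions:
 u(c) = C1 + C2/c


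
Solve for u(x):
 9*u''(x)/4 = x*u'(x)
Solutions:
 u(x) = C1 + C2*erfi(sqrt(2)*x/3)


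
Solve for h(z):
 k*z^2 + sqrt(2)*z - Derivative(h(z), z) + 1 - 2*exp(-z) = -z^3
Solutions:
 h(z) = C1 + k*z^3/3 + z^4/4 + sqrt(2)*z^2/2 + z + 2*exp(-z)


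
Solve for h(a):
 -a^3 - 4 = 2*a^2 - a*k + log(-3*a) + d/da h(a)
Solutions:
 h(a) = C1 - a^4/4 - 2*a^3/3 + a^2*k/2 - a*log(-a) + a*(-3 - log(3))


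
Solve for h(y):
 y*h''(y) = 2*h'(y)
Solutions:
 h(y) = C1 + C2*y^3


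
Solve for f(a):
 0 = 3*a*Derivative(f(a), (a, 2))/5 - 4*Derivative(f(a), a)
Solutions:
 f(a) = C1 + C2*a^(23/3)


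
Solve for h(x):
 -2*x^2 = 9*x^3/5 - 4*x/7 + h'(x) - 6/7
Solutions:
 h(x) = C1 - 9*x^4/20 - 2*x^3/3 + 2*x^2/7 + 6*x/7


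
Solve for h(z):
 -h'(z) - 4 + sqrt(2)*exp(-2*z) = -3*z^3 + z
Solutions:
 h(z) = C1 + 3*z^4/4 - z^2/2 - 4*z - sqrt(2)*exp(-2*z)/2


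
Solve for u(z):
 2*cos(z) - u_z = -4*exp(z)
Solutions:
 u(z) = C1 + 4*exp(z) + 2*sin(z)


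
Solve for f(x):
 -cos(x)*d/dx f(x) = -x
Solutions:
 f(x) = C1 + Integral(x/cos(x), x)


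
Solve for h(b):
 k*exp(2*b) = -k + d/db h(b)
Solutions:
 h(b) = C1 + b*k + k*exp(2*b)/2


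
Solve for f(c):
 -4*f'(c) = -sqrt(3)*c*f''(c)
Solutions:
 f(c) = C1 + C2*c^(1 + 4*sqrt(3)/3)


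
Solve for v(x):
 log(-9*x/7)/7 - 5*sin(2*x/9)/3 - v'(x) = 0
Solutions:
 v(x) = C1 + x*log(-x)/7 - x*log(7)/7 - x/7 + 2*x*log(3)/7 + 15*cos(2*x/9)/2


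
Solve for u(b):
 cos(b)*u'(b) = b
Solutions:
 u(b) = C1 + Integral(b/cos(b), b)


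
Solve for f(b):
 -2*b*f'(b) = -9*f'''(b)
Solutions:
 f(b) = C1 + Integral(C2*airyai(6^(1/3)*b/3) + C3*airybi(6^(1/3)*b/3), b)


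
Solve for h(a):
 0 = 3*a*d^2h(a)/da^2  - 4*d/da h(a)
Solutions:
 h(a) = C1 + C2*a^(7/3)


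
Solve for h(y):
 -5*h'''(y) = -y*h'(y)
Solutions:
 h(y) = C1 + Integral(C2*airyai(5^(2/3)*y/5) + C3*airybi(5^(2/3)*y/5), y)


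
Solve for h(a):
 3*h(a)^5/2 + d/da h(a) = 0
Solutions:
 h(a) = -I*(1/(C1 + 6*a))^(1/4)
 h(a) = I*(1/(C1 + 6*a))^(1/4)
 h(a) = -(1/(C1 + 6*a))^(1/4)
 h(a) = (1/(C1 + 6*a))^(1/4)


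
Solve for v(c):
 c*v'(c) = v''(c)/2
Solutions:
 v(c) = C1 + C2*erfi(c)


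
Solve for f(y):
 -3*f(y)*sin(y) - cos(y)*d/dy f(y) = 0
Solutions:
 f(y) = C1*cos(y)^3


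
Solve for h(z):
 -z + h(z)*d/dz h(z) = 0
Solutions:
 h(z) = -sqrt(C1 + z^2)
 h(z) = sqrt(C1 + z^2)


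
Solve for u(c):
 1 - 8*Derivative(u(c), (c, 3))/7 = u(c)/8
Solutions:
 u(c) = C3*exp(-7^(1/3)*c/4) + (C1*sin(sqrt(3)*7^(1/3)*c/8) + C2*cos(sqrt(3)*7^(1/3)*c/8))*exp(7^(1/3)*c/8) + 8


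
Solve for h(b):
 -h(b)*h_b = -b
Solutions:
 h(b) = -sqrt(C1 + b^2)
 h(b) = sqrt(C1 + b^2)


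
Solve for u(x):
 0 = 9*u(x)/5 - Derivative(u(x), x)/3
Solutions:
 u(x) = C1*exp(27*x/5)


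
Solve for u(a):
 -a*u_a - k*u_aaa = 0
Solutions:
 u(a) = C1 + Integral(C2*airyai(a*(-1/k)^(1/3)) + C3*airybi(a*(-1/k)^(1/3)), a)


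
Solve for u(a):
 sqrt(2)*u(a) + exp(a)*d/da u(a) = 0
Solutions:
 u(a) = C1*exp(sqrt(2)*exp(-a))


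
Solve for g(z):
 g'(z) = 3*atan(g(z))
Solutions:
 Integral(1/atan(_y), (_y, g(z))) = C1 + 3*z


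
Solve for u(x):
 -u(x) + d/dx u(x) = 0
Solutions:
 u(x) = C1*exp(x)


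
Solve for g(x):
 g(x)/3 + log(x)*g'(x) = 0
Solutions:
 g(x) = C1*exp(-li(x)/3)


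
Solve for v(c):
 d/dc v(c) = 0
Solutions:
 v(c) = C1


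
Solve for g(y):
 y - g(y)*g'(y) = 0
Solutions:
 g(y) = -sqrt(C1 + y^2)
 g(y) = sqrt(C1 + y^2)


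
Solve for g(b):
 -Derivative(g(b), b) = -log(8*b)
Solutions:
 g(b) = C1 + b*log(b) - b + b*log(8)


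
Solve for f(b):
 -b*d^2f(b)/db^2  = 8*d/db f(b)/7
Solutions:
 f(b) = C1 + C2/b^(1/7)


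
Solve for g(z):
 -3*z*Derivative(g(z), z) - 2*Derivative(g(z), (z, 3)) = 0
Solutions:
 g(z) = C1 + Integral(C2*airyai(-2^(2/3)*3^(1/3)*z/2) + C3*airybi(-2^(2/3)*3^(1/3)*z/2), z)


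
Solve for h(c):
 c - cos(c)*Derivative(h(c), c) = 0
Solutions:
 h(c) = C1 + Integral(c/cos(c), c)


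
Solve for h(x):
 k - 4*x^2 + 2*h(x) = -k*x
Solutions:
 h(x) = -k*x/2 - k/2 + 2*x^2


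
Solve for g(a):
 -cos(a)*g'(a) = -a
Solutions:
 g(a) = C1 + Integral(a/cos(a), a)


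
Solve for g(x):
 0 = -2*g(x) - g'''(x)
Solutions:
 g(x) = C3*exp(-2^(1/3)*x) + (C1*sin(2^(1/3)*sqrt(3)*x/2) + C2*cos(2^(1/3)*sqrt(3)*x/2))*exp(2^(1/3)*x/2)


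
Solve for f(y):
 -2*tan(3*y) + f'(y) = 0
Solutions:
 f(y) = C1 - 2*log(cos(3*y))/3


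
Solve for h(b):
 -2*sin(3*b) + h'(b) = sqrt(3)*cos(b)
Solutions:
 h(b) = C1 + sqrt(3)*sin(b) - 2*cos(3*b)/3


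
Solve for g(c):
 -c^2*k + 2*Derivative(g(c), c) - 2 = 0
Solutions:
 g(c) = C1 + c^3*k/6 + c


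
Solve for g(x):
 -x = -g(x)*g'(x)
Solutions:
 g(x) = -sqrt(C1 + x^2)
 g(x) = sqrt(C1 + x^2)


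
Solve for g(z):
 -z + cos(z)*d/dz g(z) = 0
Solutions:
 g(z) = C1 + Integral(z/cos(z), z)


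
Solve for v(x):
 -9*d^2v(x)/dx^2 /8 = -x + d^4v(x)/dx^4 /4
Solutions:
 v(x) = C1 + C2*x + C3*sin(3*sqrt(2)*x/2) + C4*cos(3*sqrt(2)*x/2) + 4*x^3/27


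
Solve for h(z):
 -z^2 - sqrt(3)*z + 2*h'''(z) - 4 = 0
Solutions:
 h(z) = C1 + C2*z + C3*z^2 + z^5/120 + sqrt(3)*z^4/48 + z^3/3


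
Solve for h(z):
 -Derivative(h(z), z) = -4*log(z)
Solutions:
 h(z) = C1 + 4*z*log(z) - 4*z


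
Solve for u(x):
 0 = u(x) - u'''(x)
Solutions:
 u(x) = C3*exp(x) + (C1*sin(sqrt(3)*x/2) + C2*cos(sqrt(3)*x/2))*exp(-x/2)


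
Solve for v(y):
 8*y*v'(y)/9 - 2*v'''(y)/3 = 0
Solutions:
 v(y) = C1 + Integral(C2*airyai(6^(2/3)*y/3) + C3*airybi(6^(2/3)*y/3), y)


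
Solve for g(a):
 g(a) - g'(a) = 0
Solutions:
 g(a) = C1*exp(a)


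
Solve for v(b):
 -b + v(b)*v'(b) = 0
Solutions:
 v(b) = -sqrt(C1 + b^2)
 v(b) = sqrt(C1 + b^2)


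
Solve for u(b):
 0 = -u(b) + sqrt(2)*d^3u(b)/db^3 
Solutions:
 u(b) = C3*exp(2^(5/6)*b/2) + (C1*sin(2^(5/6)*sqrt(3)*b/4) + C2*cos(2^(5/6)*sqrt(3)*b/4))*exp(-2^(5/6)*b/4)


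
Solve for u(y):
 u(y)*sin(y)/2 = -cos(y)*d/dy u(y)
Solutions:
 u(y) = C1*sqrt(cos(y))


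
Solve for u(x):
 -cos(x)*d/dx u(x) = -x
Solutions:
 u(x) = C1 + Integral(x/cos(x), x)


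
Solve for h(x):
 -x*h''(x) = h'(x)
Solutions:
 h(x) = C1 + C2*log(x)


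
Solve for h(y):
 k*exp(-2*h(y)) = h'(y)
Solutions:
 h(y) = log(-sqrt(C1 + 2*k*y))
 h(y) = log(C1 + 2*k*y)/2


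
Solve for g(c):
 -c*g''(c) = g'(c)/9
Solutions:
 g(c) = C1 + C2*c^(8/9)


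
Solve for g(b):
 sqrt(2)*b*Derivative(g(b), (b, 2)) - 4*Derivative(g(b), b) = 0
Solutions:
 g(b) = C1 + C2*b^(1 + 2*sqrt(2))


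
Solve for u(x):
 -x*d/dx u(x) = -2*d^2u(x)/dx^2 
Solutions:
 u(x) = C1 + C2*erfi(x/2)


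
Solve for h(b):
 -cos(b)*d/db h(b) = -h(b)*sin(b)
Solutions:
 h(b) = C1/cos(b)


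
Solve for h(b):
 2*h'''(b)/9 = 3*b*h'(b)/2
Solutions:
 h(b) = C1 + Integral(C2*airyai(3*2^(1/3)*b/2) + C3*airybi(3*2^(1/3)*b/2), b)


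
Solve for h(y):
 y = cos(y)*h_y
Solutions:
 h(y) = C1 + Integral(y/cos(y), y)


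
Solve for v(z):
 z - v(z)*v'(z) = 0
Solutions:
 v(z) = -sqrt(C1 + z^2)
 v(z) = sqrt(C1 + z^2)


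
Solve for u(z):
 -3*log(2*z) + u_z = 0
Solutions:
 u(z) = C1 + 3*z*log(z) - 3*z + z*log(8)


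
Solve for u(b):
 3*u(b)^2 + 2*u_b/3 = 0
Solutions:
 u(b) = 2/(C1 + 9*b)


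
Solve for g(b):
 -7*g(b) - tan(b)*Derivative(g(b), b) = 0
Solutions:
 g(b) = C1/sin(b)^7


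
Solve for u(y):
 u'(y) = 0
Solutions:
 u(y) = C1


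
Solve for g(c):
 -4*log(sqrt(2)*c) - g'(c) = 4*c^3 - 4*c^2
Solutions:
 g(c) = C1 - c^4 + 4*c^3/3 - 4*c*log(c) - c*log(4) + 4*c


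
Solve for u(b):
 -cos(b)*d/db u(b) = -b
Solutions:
 u(b) = C1 + Integral(b/cos(b), b)
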